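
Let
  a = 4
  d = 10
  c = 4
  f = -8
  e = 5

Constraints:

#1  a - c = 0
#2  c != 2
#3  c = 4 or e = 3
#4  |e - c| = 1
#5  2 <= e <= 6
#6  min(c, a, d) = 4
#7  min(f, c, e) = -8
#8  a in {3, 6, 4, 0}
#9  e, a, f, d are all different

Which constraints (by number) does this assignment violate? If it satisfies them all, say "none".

The assignment satisfies every constraint.

#1 a - c = 4 - 4 = 0 — OK.
#2 c = 4, and 4 ≠ 2 — OK.
#3 c = 4 = 4 (first disjunct) — OK.
#4 |5 - 4| = 1 — OK.
#5 e = 5 lies in [2, 6] — OK.
#6 min(4, 4, 10) = 4 — OK.
#7 min(-8, 4, 5) = -8 — OK.
#8 a = 4 is in {3, 6, 4, 0} — OK.
#9 values 5, 4, -8, 10 are pairwise distinct — OK.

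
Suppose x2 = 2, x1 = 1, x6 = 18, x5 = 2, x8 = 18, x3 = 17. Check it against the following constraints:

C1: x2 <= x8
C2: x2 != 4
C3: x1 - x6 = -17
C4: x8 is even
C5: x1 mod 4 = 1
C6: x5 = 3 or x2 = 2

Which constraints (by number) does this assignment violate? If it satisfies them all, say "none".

C1: x2 = 2, x8 = 18; 2 ≤ 18 — holds.
C2: x2 = 2, and 2 ≠ 4 — holds.
C3: x1 - x6 = 1 - 18 = -17 — holds.
C4: x8 = 18 is even — holds.
C5: 1 mod 4 = 1 — holds.
C6: x5 = 2 ≠ 3, but x2 = 2 = 2 (second disjunct) — holds.

All constraints are satisfied.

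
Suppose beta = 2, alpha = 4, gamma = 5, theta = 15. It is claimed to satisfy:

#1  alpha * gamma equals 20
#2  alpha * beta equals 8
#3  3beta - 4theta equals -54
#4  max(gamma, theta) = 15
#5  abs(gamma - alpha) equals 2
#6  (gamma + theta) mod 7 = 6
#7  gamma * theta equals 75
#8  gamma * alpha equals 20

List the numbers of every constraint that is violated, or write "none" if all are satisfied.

Constraint 5 is violated.

#1 alpha * gamma = 4 * 5 = 20  yes
#2 alpha * beta = 4 * 2 = 8  yes
#3 3beta - 4theta = 3(2) - 4(15) = -54  yes
#4 max(5, 15) = 15  yes
#5 abs(5 - 4) = 1, not 2  no
#6 gamma + theta = 20; 20 mod 7 = 6  yes
#7 gamma * theta = 5 * 15 = 75  yes
#8 gamma * alpha = 5 * 4 = 20  yes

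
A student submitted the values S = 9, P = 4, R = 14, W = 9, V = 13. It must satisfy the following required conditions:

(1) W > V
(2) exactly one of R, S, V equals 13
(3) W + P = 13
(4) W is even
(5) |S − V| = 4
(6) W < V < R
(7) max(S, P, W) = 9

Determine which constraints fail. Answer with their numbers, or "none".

Constraints 1 and 4 do not hold.

(1) W = 9, V = 13; 9 ≤ 13 (want >) — violated.
(2) R=14, S=9, V=13; 1 of them equals 13 — satisfied.
(3) W + P = 9 + 4 = 13 — satisfied.
(4) W = 9 is odd — violated.
(5) |9 − 13| = 4 — satisfied.
(6) values 9 < 13 < 14 — satisfied.
(7) max(9, 4, 9) = 9 — satisfied.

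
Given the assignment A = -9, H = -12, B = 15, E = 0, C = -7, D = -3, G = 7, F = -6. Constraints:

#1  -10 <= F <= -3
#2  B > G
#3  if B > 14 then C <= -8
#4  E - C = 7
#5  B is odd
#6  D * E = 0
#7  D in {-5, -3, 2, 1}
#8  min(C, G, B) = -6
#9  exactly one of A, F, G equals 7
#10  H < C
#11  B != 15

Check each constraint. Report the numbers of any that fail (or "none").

#1 F = -6 lies in [-10, -3]  true
#2 B = 15, G = 7; 15 > 7  true
#3 B = 15 > 14, so we need C ≤ -8; but C = -7 > -8  false
#4 E - C = 0 - (-7) = 7  true
#5 B = 15 is odd  true
#6 D * E = -3 * 0 = 0  true
#7 D = -3 is in {-5, -3, 2, 1}  true
#8 min(-7, 7, 15) = -7, not -6  false
#9 A=-9, F=-6, G=7; 1 of them equals 7  true
#10 H = -12, C = -7; -12 < -7  true
#11 B = 15, but 15 is required to differ  false

Violated: 3, 8, 11.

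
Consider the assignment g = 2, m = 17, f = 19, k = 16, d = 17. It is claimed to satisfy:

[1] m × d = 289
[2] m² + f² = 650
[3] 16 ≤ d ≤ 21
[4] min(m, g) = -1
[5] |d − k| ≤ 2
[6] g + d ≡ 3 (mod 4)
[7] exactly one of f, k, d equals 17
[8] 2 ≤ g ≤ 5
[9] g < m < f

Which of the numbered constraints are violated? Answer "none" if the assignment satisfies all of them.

No — constraint 4 is not satisfied.

[1] m × d = 17 × 17 = 289  ✓
[2] m² + f² = 17² + 19² = 289 + 361 = 650  ✓
[3] d = 17 lies in [16, 21]  ✓
[4] min(17, 2) = 2, not -1  ✗
[5] |17 − 16| = 1; 1 ≤ 2  ✓
[6] g + d = 19; 19 mod 4 = 3  ✓
[7] f=19, k=16, d=17; 1 of them equals 17  ✓
[8] g = 2 lies in [2, 5]  ✓
[9] values 2 < 17 < 19  ✓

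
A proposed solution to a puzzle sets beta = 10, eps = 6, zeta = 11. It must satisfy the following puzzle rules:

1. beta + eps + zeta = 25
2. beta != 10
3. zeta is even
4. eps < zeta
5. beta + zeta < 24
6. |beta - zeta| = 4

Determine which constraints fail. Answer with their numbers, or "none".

Violated: 1, 2, 3, and 6.

1. beta + eps + zeta = 10 + 6 + 11 = 27, not 25 — fails.
2. beta = 10, but 10 is required to differ — fails.
3. zeta = 11 is odd — fails.
4. eps = 6, zeta = 11; 6 < 11 — holds.
5. beta + zeta = 10 + 11 = 21; 21 < 24 — holds.
6. |10 - 11| = 1, not 4 — fails.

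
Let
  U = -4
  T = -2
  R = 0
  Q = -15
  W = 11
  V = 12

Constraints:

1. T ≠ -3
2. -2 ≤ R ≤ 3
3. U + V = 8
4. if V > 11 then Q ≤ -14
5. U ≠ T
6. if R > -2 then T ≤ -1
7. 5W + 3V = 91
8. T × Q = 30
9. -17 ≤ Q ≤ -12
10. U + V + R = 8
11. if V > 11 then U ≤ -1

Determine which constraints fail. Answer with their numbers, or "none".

1. T = -2, and -2 ≠ -3  yes
2. R = 0 lies in [-2, 3]  yes
3. U + V = -4 + 12 = 8  yes
4. V = 12 > 11, so we need Q ≤ -14; Q = -15 ≤ -14  yes
5. U = -4, T = -2; distinct  yes
6. R = 0 > -2, so we need T ≤ -1; T = -2 ≤ -1  yes
7. 5W + 3V = 5(11) + 3(12) = 91  yes
8. T × Q = -2 × (-15) = 30  yes
9. Q = -15 lies in [-17, -12]  yes
10. U + V + R = -4 + 12 + 0 = 8  yes
11. V = 12 > 11, so we need U ≤ -1; U = -4 ≤ -1  yes

Yes — all constraints hold.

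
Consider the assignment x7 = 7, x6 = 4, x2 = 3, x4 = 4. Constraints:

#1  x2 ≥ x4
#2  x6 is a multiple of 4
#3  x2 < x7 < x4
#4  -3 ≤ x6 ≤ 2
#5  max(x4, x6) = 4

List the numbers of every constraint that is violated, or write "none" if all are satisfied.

#1 x2 = 3, x4 = 4; 3 < 4 (want ≥)  ✗
#2 4 / 4 = 1, so 4 divides 4  ✓
#3 values 3, 7, 4; x7 = 7 is not < x4 = 4  ✗
#4 x6 = 4 is outside [-3, 2]  ✗
#5 max(4, 4) = 4  ✓

Constraints 1, 3, and 4 do not hold.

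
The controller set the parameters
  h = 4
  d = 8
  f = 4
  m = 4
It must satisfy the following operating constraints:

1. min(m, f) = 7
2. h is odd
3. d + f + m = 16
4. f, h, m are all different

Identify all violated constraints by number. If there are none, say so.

1. min(4, 4) = 4, not 7 — does not hold.
2. h = 4 is even — does not hold.
3. d + f + m = 8 + 4 + 4 = 16 — holds.
4. f = h = 4, not all different — does not hold.

The assignment fails constraints 1, 2, 4.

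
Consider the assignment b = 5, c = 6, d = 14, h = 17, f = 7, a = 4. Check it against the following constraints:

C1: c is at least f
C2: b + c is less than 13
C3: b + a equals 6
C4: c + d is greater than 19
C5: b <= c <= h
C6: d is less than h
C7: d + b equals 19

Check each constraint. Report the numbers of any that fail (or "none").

C1: c = 6, f = 7; 6 < 7 (want ≥) — does not hold.
C2: b + c = 5 + 6 = 11; 11 < 13 — holds.
C3: b + a = 5 + 4 = 9, not 6 — does not hold.
C4: c + d = 6 + 14 = 20; 20 > 19 — holds.
C5: values 5 <= 6 <= 17 — holds.
C6: d = 14, h = 17; 14 < 17 — holds.
C7: d + b = 14 + 5 = 19 — holds.

The assignment fails constraints 1 and 3.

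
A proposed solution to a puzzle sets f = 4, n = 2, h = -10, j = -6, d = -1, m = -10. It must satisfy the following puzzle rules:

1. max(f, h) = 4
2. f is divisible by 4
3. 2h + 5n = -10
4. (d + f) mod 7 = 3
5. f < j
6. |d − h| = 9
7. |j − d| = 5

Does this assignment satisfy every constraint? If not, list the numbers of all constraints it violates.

1. max(4, -10) = 4 — satisfied.
2. 4 / 4 = 1, so 4 divides 4 — satisfied.
3. 2h + 5n = 2(-10) + 5(2) = -10 — satisfied.
4. d + f = 3; 3 mod 7 = 3 — satisfied.
5. f = 4, j = -6; 4 ≥ -6 (want <) — violated.
6. |-1 − (-10)| = 9 — satisfied.
7. |-6 − (-1)| = 5 — satisfied.

Violated: 5.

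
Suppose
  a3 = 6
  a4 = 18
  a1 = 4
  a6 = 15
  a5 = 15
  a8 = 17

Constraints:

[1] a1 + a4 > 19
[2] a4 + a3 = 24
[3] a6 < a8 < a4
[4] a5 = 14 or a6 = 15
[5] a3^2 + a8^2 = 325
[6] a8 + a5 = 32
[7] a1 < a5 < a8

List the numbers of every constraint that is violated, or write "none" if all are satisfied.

[1] a1 + a4 = 4 + 18 = 22; 22 > 19  holds
[2] a4 + a3 = 18 + 6 = 24  holds
[3] values 15 < 17 < 18  holds
[4] a5 = 15 ≠ 14, but a6 = 15 = 15 (second disjunct)  holds
[5] a3^2 + a8^2 = 6^2 + 17^2 = 36 + 289 = 325  holds
[6] a8 + a5 = 17 + 15 = 32  holds
[7] values 4 < 15 < 17  holds

The assignment satisfies every constraint.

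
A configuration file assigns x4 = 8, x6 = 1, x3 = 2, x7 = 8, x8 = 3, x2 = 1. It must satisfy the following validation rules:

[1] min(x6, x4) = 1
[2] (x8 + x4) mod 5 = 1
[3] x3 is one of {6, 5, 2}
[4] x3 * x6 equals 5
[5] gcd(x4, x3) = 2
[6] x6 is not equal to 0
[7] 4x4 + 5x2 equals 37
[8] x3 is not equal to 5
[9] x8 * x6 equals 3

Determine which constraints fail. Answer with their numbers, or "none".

[1] min(1, 8) = 1  holds
[2] x8 + x4 = 11; 11 mod 5 = 1  holds
[3] x3 = 2 is in {6, 5, 2}  holds
[4] x3 * x6 = 2 * 1 = 2, not 5  fails
[5] gcd(8, 2) = 2  holds
[6] x6 = 1, and 1 ≠ 0  holds
[7] 4x4 + 5x2 = 4(8) + 5(1) = 37  holds
[8] x3 = 2, and 2 ≠ 5  holds
[9] x8 * x6 = 3 * 1 = 3  holds

No — constraint 4 is not satisfied.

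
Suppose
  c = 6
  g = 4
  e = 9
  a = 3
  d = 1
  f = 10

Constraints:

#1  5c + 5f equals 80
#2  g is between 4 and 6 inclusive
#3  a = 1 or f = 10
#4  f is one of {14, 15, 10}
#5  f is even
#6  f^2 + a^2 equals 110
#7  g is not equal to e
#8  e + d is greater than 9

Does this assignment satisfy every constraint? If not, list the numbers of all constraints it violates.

#1 5c + 5f = 5(6) + 5(10) = 80 — holds.
#2 g = 4 lies in [4, 6] — holds.
#3 a = 3 ≠ 1, but f = 10 = 10 (second disjunct) — holds.
#4 f = 10 is in {14, 15, 10} — holds.
#5 f = 10 is even — holds.
#6 f^2 + a^2 = 10^2 + 3^2 = 100 + 9 = 109, not 110 — fails.
#7 g = 4, e = 9; distinct — holds.
#8 e + d = 9 + 1 = 10; 10 > 9 — holds.

No — constraint 6 is not satisfied.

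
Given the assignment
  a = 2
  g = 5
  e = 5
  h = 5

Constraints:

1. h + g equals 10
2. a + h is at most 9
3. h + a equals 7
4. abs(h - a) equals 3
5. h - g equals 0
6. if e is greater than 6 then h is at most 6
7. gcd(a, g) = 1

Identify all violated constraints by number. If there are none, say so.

No violations.

1. h + g = 5 + 5 = 10 — OK.
2. a + h = 2 + 5 = 7; 7 ≤ 9 — OK.
3. h + a = 5 + 2 = 7 — OK.
4. abs(5 - 2) = 3 — OK.
5. h - g = 5 - 5 = 0 — OK.
6. e = 5, not > 6; antecedent false, conditional vacuously true — OK.
7. gcd(2, 5) = 1 — OK.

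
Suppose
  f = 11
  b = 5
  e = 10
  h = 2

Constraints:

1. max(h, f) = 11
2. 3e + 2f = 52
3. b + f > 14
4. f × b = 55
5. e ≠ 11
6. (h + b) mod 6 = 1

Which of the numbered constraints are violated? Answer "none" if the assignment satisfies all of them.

1. max(2, 11) = 11 — satisfied.
2. 3e + 2f = 3(10) + 2(11) = 52 — satisfied.
3. b + f = 5 + 11 = 16; 16 > 14 — satisfied.
4. f × b = 11 × 5 = 55 — satisfied.
5. e = 10, and 10 ≠ 11 — satisfied.
6. h + b = 7; 7 mod 6 = 1 — satisfied.

No violations.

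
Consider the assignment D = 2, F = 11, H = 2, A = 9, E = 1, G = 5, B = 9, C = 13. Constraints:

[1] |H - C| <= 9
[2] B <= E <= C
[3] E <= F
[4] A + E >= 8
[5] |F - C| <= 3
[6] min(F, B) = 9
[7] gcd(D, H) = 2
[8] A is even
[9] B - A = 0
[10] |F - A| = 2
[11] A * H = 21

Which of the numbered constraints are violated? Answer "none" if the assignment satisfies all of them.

[1] |2 - 13| = 11; 11 > 9, exceeds bound 9 — violated.
[2] values 9, 1, 13; B = 9 is not <= E = 1 — violated.
[3] E = 1, F = 11; 1 ≤ 11 — OK.
[4] A + E = 9 + 1 = 10; 10 ≥ 8 — OK.
[5] |11 - 13| = 2; 2 ≤ 3 — OK.
[6] min(11, 9) = 9 — OK.
[7] gcd(2, 2) = 2 — OK.
[8] A = 9 is odd — violated.
[9] B - A = 9 - 9 = 0 — OK.
[10] |11 - 9| = 2 — OK.
[11] A * H = 9 * 2 = 18, not 21 — violated.

Constraints 1, 2, 8, 11 are violated.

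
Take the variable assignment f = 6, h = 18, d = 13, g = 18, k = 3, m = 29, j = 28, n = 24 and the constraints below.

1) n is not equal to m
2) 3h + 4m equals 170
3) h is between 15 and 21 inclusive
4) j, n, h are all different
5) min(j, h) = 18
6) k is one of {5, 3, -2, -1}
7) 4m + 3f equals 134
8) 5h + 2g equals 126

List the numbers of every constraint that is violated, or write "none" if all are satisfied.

1) n = 24, m = 29; distinct — holds.
2) 3h + 4m = 3(18) + 4(29) = 170 — holds.
3) h = 18 lies in [15, 21] — holds.
4) values 28, 24, 18 are pairwise distinct — holds.
5) min(28, 18) = 18 — holds.
6) k = 3 is in {5, 3, -2, -1} — holds.
7) 4m + 3f = 4(29) + 3(6) = 134 — holds.
8) 5h + 2g = 5(18) + 2(18) = 126 — holds.

All constraints are satisfied.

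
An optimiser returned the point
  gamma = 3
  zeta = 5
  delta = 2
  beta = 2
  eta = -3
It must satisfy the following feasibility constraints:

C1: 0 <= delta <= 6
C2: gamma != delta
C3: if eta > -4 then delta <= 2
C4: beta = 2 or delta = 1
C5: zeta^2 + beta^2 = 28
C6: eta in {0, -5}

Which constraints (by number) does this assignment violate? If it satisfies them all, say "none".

C1: delta = 2 lies in [0, 6]  true
C2: gamma = 3, delta = 2; distinct  true
C3: eta = -3 > -4, so we need delta ≤ 2; delta = 2 ≤ 2  true
C4: beta = 2 = 2 (first disjunct)  true
C5: zeta^2 + beta^2 = 5^2 + 2^2 = 25 + 4 = 29, not 28  false
C6: eta = -3 is not in {0, -5}  false

Violated: 5, 6.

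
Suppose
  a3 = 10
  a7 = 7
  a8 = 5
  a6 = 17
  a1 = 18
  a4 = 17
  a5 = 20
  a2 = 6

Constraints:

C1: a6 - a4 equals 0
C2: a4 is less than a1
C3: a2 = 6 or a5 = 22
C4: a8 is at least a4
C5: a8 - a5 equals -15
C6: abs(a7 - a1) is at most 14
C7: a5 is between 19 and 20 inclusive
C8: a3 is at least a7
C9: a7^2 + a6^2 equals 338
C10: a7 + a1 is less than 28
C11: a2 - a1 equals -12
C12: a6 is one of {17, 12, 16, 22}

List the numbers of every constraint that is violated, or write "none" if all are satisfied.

Constraint 4 does not hold.

C1: a6 - a4 = 17 - 17 = 0 — holds.
C2: a4 = 17, a1 = 18; 17 < 18 — holds.
C3: a2 = 6 = 6 (first disjunct) — holds.
C4: a8 = 5, a4 = 17; 5 < 17 (want ≥) — does not hold.
C5: a8 - a5 = 5 - 20 = -15 — holds.
C6: abs(7 - 18) = 11; 11 ≤ 14 — holds.
C7: a5 = 20 lies in [19, 20] — holds.
C8: a3 = 10, a7 = 7; 10 ≥ 7 — holds.
C9: a7^2 + a6^2 = 7^2 + 17^2 = 49 + 289 = 338 — holds.
C10: a7 + a1 = 7 + 18 = 25; 25 < 28 — holds.
C11: a2 - a1 = 6 - 18 = -12 — holds.
C12: a6 = 17 is in {17, 12, 16, 22} — holds.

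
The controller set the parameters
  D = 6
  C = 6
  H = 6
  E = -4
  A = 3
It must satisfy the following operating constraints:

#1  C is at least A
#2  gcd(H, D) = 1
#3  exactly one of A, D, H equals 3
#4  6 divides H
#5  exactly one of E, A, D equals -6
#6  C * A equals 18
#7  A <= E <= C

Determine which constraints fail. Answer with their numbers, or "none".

#1 C = 6, A = 3; 6 ≥ 3 — satisfied.
#2 gcd(6, 6) = 6, not 1 — violated.
#3 A=3, D=6, H=6; 1 of them equals 3 — satisfied.
#4 6 / 6 = 1, so 6 divides 6 — satisfied.
#5 E=-4, A=3, D=6; 0 of them equal -6, not exactly one — violated.
#6 C * A = 6 * 3 = 18 — satisfied.
#7 values 3, -4, 6; A = 3 is not <= E = -4 — violated.

Violated: 2, 5, and 7.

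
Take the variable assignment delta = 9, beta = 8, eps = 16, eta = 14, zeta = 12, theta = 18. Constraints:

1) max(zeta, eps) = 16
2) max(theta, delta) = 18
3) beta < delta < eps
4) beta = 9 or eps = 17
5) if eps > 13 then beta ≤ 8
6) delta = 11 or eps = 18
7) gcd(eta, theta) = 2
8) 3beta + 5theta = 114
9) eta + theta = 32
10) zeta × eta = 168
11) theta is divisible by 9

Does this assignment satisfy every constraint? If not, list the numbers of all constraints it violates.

Violated: 4 and 6.

1) max(12, 16) = 16 — holds.
2) max(18, 9) = 18 — holds.
3) values 8 < 9 < 16 — holds.
4) beta = 8 ≠ 9 and eps = 16 ≠ 17; both disjuncts false — fails.
5) eps = 16 > 13, so we need beta ≤ 8; beta = 8 ≤ 8 — holds.
6) delta = 9 ≠ 11 and eps = 16 ≠ 18; both disjuncts false — fails.
7) gcd(14, 18) = 2 — holds.
8) 3beta + 5theta = 3(8) + 5(18) = 114 — holds.
9) eta + theta = 14 + 18 = 32 — holds.
10) zeta × eta = 12 × 14 = 168 — holds.
11) 18 / 9 = 2, so 9 divides 18 — holds.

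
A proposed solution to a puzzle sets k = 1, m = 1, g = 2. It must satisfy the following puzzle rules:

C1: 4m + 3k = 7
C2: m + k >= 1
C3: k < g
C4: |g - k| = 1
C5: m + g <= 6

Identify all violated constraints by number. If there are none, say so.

The assignment satisfies every constraint.

C1: 4m + 3k = 4(1) + 3(1) = 7  ✓
C2: m + k = 1 + 1 = 2; 2 ≥ 1  ✓
C3: k = 1, g = 2; 1 < 2  ✓
C4: |2 - 1| = 1  ✓
C5: m + g = 1 + 2 = 3; 3 ≤ 6  ✓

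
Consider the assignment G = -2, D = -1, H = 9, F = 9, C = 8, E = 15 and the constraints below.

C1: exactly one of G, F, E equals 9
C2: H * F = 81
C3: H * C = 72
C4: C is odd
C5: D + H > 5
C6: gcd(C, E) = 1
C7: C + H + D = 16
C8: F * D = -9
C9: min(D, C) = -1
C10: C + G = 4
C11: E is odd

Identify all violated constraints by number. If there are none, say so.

The assignment fails constraints 4, 10.

C1: G=-2, F=9, E=15; 1 of them equals 9  ✓
C2: H * F = 9 * 9 = 81  ✓
C3: H * C = 9 * 8 = 72  ✓
C4: C = 8 is even  ✗
C5: D + H = -1 + 9 = 8; 8 > 5  ✓
C6: gcd(8, 15) = 1  ✓
C7: C + H + D = 8 + 9 + (-1) = 16  ✓
C8: F * D = 9 * (-1) = -9  ✓
C9: min(-1, 8) = -1  ✓
C10: C + G = 8 + (-2) = 6, not 4  ✗
C11: E = 15 is odd  ✓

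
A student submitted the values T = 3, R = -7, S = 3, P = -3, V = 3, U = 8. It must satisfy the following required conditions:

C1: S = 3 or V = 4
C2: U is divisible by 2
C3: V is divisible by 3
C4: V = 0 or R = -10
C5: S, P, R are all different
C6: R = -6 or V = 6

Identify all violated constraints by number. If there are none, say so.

Constraints 4 and 6 do not hold.

C1: S = 3 = 3 (first disjunct)  yes
C2: 8 / 2 = 4, so 2 divides 8  yes
C3: 3 / 3 = 1, so 3 divides 3  yes
C4: V = 3 ≠ 0 and R = -7 ≠ -10; both disjuncts false  no
C5: values 3, -3, -7 are pairwise distinct  yes
C6: R = -7 ≠ -6 and V = 3 ≠ 6; both disjuncts false  no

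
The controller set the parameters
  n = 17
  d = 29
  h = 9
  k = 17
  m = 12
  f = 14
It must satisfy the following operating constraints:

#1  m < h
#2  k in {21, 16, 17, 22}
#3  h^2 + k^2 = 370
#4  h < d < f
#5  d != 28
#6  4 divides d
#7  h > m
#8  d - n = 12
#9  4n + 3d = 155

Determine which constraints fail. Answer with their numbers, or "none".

#1 m = 12, h = 9; 12 ≥ 9 (want <)  ✗
#2 k = 17 is in {21, 16, 17, 22}  ✓
#3 h^2 + k^2 = 9^2 + 17^2 = 81 + 289 = 370  ✓
#4 values 9, 29, 14; d = 29 is not < f = 14  ✗
#5 d = 29, and 29 ≠ 28  ✓
#6 29 = 4*7 + 1, so 4 does not divide 29  ✗
#7 h = 9, m = 12; 9 ≤ 12 (want >)  ✗
#8 d - n = 29 - 17 = 12  ✓
#9 4n + 3d = 4(17) + 3(29) = 155  ✓

Constraints 1, 4, 6, 7 do not hold.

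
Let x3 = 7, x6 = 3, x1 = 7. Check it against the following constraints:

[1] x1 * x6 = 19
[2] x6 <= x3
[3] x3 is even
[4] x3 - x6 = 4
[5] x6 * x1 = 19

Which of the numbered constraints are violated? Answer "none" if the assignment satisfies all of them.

[1] x1 * x6 = 7 * 3 = 21, not 19 — violated.
[2] x6 = 3, x3 = 7; 3 ≤ 7 — OK.
[3] x3 = 7 is odd — violated.
[4] x3 - x6 = 7 - 3 = 4 — OK.
[5] x6 * x1 = 3 * 7 = 21, not 19 — violated.

The assignment fails constraints 1, 3, 5.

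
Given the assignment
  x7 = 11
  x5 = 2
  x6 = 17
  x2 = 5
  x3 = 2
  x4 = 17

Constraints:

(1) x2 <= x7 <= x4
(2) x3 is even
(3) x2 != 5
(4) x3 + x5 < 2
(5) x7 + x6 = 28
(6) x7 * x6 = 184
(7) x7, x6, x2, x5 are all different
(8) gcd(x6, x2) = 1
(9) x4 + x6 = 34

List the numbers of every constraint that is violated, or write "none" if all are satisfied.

(1) values 5 <= 11 <= 17 — satisfied.
(2) x3 = 2 is even — satisfied.
(3) x2 = 5, but 5 is required to differ — violated.
(4) x3 + x5 = 2 + 2 = 4; 4 ≥ 2, bound 2 not met — violated.
(5) x7 + x6 = 11 + 17 = 28 — satisfied.
(6) x7 * x6 = 11 * 17 = 187, not 184 — violated.
(7) values 11, 17, 5, 2 are pairwise distinct — satisfied.
(8) gcd(17, 5) = 1 — satisfied.
(9) x4 + x6 = 17 + 17 = 34 — satisfied.

Constraints 3, 4, and 6 are violated.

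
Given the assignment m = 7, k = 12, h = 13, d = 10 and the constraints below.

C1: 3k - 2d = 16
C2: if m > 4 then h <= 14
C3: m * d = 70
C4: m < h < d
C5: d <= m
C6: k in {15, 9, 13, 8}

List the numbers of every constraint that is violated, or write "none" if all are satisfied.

Constraints 4, 5, 6 do not hold.

C1: 3k - 2d = 3(12) - 2(10) = 16 — satisfied.
C2: m = 7 > 4, so we need h ≤ 14; h = 13 ≤ 14 — satisfied.
C3: m * d = 7 * 10 = 70 — satisfied.
C4: values 7, 13, 10; h = 13 is not < d = 10 — violated.
C5: d = 10, m = 7; 10 > 7 (want ≤) — violated.
C6: k = 12 is not in {15, 9, 13, 8} — violated.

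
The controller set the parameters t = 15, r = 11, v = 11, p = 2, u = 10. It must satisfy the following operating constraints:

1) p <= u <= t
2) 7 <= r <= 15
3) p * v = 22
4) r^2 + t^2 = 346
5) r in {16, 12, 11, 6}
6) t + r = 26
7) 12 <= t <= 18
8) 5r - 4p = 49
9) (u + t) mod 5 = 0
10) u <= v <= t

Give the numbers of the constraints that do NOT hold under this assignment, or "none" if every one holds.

1) values 2 <= 10 <= 15  true
2) r = 11 lies in [7, 15]  true
3) p * v = 2 * 11 = 22  true
4) r^2 + t^2 = 11^2 + 15^2 = 121 + 225 = 346  true
5) r = 11 is in {16, 12, 11, 6}  true
6) t + r = 15 + 11 = 26  true
7) t = 15 lies in [12, 18]  true
8) 5r - 4p = 5(11) - 4(2) = 47, not 49  false
9) u + t = 25; 25 mod 5 = 0  true
10) values 10 <= 11 <= 15  true

Violated: 8.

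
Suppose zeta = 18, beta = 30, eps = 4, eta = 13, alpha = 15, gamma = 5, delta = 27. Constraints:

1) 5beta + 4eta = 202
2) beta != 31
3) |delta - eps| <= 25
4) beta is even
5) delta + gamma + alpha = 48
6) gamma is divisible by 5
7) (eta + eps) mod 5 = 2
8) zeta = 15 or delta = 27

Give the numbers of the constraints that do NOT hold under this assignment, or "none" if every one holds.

1) 5beta + 4eta = 5(30) + 4(13) = 202 — OK.
2) beta = 30, and 30 ≠ 31 — OK.
3) |27 - 4| = 23; 23 ≤ 25 — OK.
4) beta = 30 is even — OK.
5) delta + gamma + alpha = 27 + 5 + 15 = 47, not 48 — violated.
6) 5 / 5 = 1, so 5 divides 5 — OK.
7) eta + eps = 17; 17 mod 5 = 2 — OK.
8) zeta = 18 ≠ 15, but delta = 27 = 27 (second disjunct) — OK.

No — constraint 5 is not satisfied.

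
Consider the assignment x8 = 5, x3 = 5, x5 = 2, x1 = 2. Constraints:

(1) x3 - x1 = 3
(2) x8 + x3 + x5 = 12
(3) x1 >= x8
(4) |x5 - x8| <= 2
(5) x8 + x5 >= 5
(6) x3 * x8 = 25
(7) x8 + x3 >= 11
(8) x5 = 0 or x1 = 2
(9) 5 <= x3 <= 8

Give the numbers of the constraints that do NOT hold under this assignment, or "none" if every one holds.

(1) x3 - x1 = 5 - 2 = 3 — holds.
(2) x8 + x3 + x5 = 5 + 5 + 2 = 12 — holds.
(3) x1 = 2, x8 = 5; 2 < 5 (want ≥) — does not hold.
(4) |2 - 5| = 3; 3 > 2, exceeds bound 2 — does not hold.
(5) x8 + x5 = 5 + 2 = 7; 7 ≥ 5 — holds.
(6) x3 * x8 = 5 * 5 = 25 — holds.
(7) x8 + x3 = 5 + 5 = 10; 10 < 11, bound 11 not met — does not hold.
(8) x5 = 2 ≠ 0, but x1 = 2 = 2 (second disjunct) — holds.
(9) x3 = 5 lies in [5, 8] — holds.

No — constraints 3, 4, and 7 are not satisfied.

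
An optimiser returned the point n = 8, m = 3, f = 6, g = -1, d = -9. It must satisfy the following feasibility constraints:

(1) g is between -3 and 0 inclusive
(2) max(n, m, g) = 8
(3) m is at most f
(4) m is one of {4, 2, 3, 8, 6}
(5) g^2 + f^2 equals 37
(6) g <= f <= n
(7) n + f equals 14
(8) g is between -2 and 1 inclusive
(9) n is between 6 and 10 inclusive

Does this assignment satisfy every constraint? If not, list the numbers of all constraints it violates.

All constraints are satisfied.

(1) g = -1 lies in [-3, 0]  ✓
(2) max(8, 3, -1) = 8  ✓
(3) m = 3, f = 6; 3 ≤ 6  ✓
(4) m = 3 is in {4, 2, 3, 8, 6}  ✓
(5) g^2 + f^2 = (-1)^2 + 6^2 = 1 + 36 = 37  ✓
(6) values -1 <= 6 <= 8  ✓
(7) n + f = 8 + 6 = 14  ✓
(8) g = -1 lies in [-2, 1]  ✓
(9) n = 8 lies in [6, 10]  ✓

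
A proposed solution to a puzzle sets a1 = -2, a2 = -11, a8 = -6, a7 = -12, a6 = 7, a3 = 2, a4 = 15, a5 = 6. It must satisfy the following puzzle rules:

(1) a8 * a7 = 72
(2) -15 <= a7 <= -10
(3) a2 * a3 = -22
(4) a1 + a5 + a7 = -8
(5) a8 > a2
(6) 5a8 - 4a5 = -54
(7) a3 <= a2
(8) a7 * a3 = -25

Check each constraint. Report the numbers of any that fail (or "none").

Violated: 7 and 8.

(1) a8 * a7 = -6 * (-12) = 72 — holds.
(2) a7 = -12 lies in [-15, -10] — holds.
(3) a2 * a3 = -11 * 2 = -22 — holds.
(4) a1 + a5 + a7 = -2 + 6 + (-12) = -8 — holds.
(5) a8 = -6, a2 = -11; -6 > -11 — holds.
(6) 5a8 - 4a5 = 5(-6) - 4(6) = -54 — holds.
(7) a3 = 2, a2 = -11; 2 > -11 (want ≤) — does not hold.
(8) a7 * a3 = -12 * 2 = -24, not -25 — does not hold.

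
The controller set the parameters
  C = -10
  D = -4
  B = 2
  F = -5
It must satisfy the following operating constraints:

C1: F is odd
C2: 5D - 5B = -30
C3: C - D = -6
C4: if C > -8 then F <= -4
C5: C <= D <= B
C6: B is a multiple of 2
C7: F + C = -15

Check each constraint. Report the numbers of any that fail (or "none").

C1: F = -5 is odd — OK.
C2: 5D - 5B = 5(-4) - 5(2) = -30 — OK.
C3: C - D = -10 - (-4) = -6 — OK.
C4: C = -10, not > -8; antecedent false, conditional vacuously true — OK.
C5: values -10 <= -4 <= 2 — OK.
C6: 2 / 2 = 1, so 2 divides 2 — OK.
C7: F + C = -5 + (-10) = -15 — OK.

None — every constraint holds.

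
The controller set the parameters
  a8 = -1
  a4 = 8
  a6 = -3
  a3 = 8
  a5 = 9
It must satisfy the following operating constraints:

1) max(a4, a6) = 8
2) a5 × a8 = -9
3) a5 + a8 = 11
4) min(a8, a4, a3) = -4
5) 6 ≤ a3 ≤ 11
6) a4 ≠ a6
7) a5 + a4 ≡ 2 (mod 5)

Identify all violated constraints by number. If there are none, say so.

1) max(8, -3) = 8 — holds.
2) a5 × a8 = 9 × (-1) = -9 — holds.
3) a5 + a8 = 9 + (-1) = 8, not 11 — does not hold.
4) min(-1, 8, 8) = -1, not -4 — does not hold.
5) a3 = 8 lies in [6, 11] — holds.
6) a4 = 8, a6 = -3; distinct — holds.
7) a5 + a4 = 17; 17 mod 5 = 2 — holds.

Constraints 3, 4 do not hold.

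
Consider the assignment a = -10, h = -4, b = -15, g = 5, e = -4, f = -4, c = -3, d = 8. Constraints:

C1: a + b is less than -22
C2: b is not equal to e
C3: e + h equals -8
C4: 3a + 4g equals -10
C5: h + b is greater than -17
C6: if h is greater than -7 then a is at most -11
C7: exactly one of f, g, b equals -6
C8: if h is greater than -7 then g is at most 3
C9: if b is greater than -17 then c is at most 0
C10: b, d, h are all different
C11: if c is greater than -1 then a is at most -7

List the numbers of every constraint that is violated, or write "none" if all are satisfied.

The assignment fails constraints 5, 6, 7, and 8.

C1: a + b = -10 + (-15) = -25; -25 < -22  holds
C2: b = -15, e = -4; distinct  holds
C3: e + h = -4 + (-4) = -8  holds
C4: 3a + 4g = 3(-10) + 4(5) = -10  holds
C5: h + b = -4 + (-15) = -19; -19 ≤ -17, bound -17 not met  fails
C6: h = -4 > -7, so we need a ≤ -11; but a = -10 > -11  fails
C7: f=-4, g=5, b=-15; 0 of them equal -6, not exactly one  fails
C8: h = -4 > -7, so we need g ≤ 3; but g = 5 > 3  fails
C9: b = -15 > -17, so we need c ≤ 0; c = -3 ≤ 0  holds
C10: values -15, 8, -4 are pairwise distinct  holds
C11: c = -3, not > -1; antecedent false, conditional vacuously true  holds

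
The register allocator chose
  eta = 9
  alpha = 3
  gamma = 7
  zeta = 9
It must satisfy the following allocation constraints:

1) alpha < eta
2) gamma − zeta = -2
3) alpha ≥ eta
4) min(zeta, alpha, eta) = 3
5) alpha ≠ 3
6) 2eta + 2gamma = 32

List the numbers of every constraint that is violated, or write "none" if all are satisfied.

1) alpha = 3, eta = 9; 3 < 9  holds
2) gamma − zeta = 7 − 9 = -2  holds
3) alpha = 3, eta = 9; 3 < 9 (want ≥)  fails
4) min(9, 3, 9) = 3  holds
5) alpha = 3, but 3 is required to differ  fails
6) 2eta + 2gamma = 2(9) + 2(7) = 32  holds

Violated: 3 and 5.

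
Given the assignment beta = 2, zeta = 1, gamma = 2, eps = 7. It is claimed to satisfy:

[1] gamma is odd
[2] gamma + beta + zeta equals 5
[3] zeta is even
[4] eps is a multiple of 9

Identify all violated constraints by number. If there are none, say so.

No — constraints 1, 3, and 4 are not satisfied.

[1] gamma = 2 is even  ✘
[2] gamma + beta + zeta = 2 + 2 + 1 = 5  ✔
[3] zeta = 1 is odd  ✘
[4] 7 = 9*0 + 7, so 9 does not divide 7  ✘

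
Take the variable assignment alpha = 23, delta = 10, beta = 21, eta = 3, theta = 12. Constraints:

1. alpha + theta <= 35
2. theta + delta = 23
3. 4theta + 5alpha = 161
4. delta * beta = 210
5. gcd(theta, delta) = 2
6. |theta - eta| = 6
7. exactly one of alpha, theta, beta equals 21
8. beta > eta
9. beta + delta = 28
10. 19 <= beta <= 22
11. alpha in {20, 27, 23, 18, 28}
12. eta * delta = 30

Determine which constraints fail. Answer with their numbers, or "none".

1. alpha + theta = 23 + 12 = 35; 35 ≤ 35  ✔
2. theta + delta = 12 + 10 = 22, not 23  ✘
3. 4theta + 5alpha = 4(12) + 5(23) = 163, not 161  ✘
4. delta * beta = 10 * 21 = 210  ✔
5. gcd(12, 10) = 2  ✔
6. |12 - 3| = 9, not 6  ✘
7. alpha=23, theta=12, beta=21; 1 of them equals 21  ✔
8. beta = 21, eta = 3; 21 > 3  ✔
9. beta + delta = 21 + 10 = 31, not 28  ✘
10. beta = 21 lies in [19, 22]  ✔
11. alpha = 23 is in {20, 27, 23, 18, 28}  ✔
12. eta * delta = 3 * 10 = 30  ✔

Constraints 2, 3, 6, 9 are violated.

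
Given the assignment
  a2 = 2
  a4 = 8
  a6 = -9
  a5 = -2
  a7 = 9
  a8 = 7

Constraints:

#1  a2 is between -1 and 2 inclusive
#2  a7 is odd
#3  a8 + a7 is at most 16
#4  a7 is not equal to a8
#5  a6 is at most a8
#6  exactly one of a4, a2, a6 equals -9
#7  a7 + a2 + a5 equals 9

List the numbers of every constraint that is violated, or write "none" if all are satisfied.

#1 a2 = 2 lies in [-1, 2] — satisfied.
#2 a7 = 9 is odd — satisfied.
#3 a8 + a7 = 7 + 9 = 16; 16 ≤ 16 — satisfied.
#4 a7 = 9, a8 = 7; distinct — satisfied.
#5 a6 = -9, a8 = 7; -9 ≤ 7 — satisfied.
#6 a4=8, a2=2, a6=-9; 1 of them equals -9 — satisfied.
#7 a7 + a2 + a5 = 9 + 2 + (-2) = 9 — satisfied.

No violations.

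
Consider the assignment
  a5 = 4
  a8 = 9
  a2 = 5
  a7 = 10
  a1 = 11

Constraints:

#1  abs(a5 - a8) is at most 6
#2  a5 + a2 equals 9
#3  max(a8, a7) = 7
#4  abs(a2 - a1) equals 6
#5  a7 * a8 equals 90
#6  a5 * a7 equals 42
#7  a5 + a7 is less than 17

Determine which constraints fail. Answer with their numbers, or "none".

Constraints 3, 6 do not hold.

#1 abs(4 - 9) = 5; 5 ≤ 6  ✔
#2 a5 + a2 = 4 + 5 = 9  ✔
#3 max(9, 10) = 10, not 7  ✘
#4 abs(5 - 11) = 6  ✔
#5 a7 * a8 = 10 * 9 = 90  ✔
#6 a5 * a7 = 4 * 10 = 40, not 42  ✘
#7 a5 + a7 = 4 + 10 = 14; 14 < 17  ✔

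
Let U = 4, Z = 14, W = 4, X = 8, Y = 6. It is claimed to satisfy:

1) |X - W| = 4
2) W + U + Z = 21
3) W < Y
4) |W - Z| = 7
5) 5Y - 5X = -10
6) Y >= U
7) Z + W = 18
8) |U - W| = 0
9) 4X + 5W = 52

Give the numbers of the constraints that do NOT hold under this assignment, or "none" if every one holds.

1) |8 - 4| = 4 — satisfied.
2) W + U + Z = 4 + 4 + 14 = 22, not 21 — violated.
3) W = 4, Y = 6; 4 < 6 — satisfied.
4) |4 - 14| = 10, not 7 — violated.
5) 5Y - 5X = 5(6) - 5(8) = -10 — satisfied.
6) Y = 6, U = 4; 6 ≥ 4 — satisfied.
7) Z + W = 14 + 4 = 18 — satisfied.
8) |4 - 4| = 0 — satisfied.
9) 4X + 5W = 4(8) + 5(4) = 52 — satisfied.

No — constraints 2 and 4 are not satisfied.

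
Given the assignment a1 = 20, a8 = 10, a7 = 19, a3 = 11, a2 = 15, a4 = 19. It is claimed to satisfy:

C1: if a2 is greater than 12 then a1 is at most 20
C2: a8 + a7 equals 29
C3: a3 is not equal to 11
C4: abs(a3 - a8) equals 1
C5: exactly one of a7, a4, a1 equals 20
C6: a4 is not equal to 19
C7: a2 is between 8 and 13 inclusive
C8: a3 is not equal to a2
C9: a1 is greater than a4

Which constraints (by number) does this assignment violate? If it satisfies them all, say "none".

C1: a2 = 15 > 12, so we need a1 ≤ 20; a1 = 20 ≤ 20  OK
C2: a8 + a7 = 10 + 19 = 29  OK
C3: a3 = 11, but 11 is required to differ  FAIL
C4: abs(11 - 10) = 1  OK
C5: a7=19, a4=19, a1=20; 1 of them equals 20  OK
C6: a4 = 19, but 19 is required to differ  FAIL
C7: a2 = 15 is outside [8, 13]  FAIL
C8: a3 = 11, a2 = 15; distinct  OK
C9: a1 = 20, a4 = 19; 20 > 19  OK

No — constraints 3, 6, 7 are not satisfied.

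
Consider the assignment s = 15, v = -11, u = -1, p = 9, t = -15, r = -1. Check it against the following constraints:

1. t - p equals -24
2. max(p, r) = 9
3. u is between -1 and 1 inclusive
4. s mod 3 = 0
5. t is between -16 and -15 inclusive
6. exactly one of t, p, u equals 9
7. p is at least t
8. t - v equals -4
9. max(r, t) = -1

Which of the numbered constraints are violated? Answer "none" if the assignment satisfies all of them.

No violations.

1. t - p = -15 - 9 = -24  ✔
2. max(9, -1) = 9  ✔
3. u = -1 lies in [-1, 1]  ✔
4. 15 mod 3 = 0  ✔
5. t = -15 lies in [-16, -15]  ✔
6. t=-15, p=9, u=-1; 1 of them equals 9  ✔
7. p = 9, t = -15; 9 ≥ -15  ✔
8. t - v = -15 - (-11) = -4  ✔
9. max(-1, -15) = -1  ✔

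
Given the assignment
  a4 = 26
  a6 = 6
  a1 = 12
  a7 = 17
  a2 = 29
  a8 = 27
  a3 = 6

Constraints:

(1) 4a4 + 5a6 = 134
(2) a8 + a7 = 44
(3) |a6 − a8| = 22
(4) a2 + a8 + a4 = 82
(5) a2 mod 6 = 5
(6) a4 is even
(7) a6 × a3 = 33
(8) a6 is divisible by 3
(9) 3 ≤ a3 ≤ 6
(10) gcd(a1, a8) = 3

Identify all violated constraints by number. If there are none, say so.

(1) 4a4 + 5a6 = 4(26) + 5(6) = 134  true
(2) a8 + a7 = 27 + 17 = 44  true
(3) |6 − 27| = 21, not 22  false
(4) a2 + a8 + a4 = 29 + 27 + 26 = 82  true
(5) 29 mod 6 = 5  true
(6) a4 = 26 is even  true
(7) a6 × a3 = 6 × 6 = 36, not 33  false
(8) 6 / 3 = 2, so 3 divides 6  true
(9) a3 = 6 lies in [3, 6]  true
(10) gcd(12, 27) = 3  true

No — constraints 3 and 7 are not satisfied.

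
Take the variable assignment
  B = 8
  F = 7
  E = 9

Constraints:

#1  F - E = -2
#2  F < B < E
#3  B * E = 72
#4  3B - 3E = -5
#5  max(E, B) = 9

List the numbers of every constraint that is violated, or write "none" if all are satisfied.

The assignment fails constraint 4.

#1 F - E = 7 - 9 = -2 — holds.
#2 values 7 < 8 < 9 — holds.
#3 B * E = 8 * 9 = 72 — holds.
#4 3B - 3E = 3(8) - 3(9) = -3, not -5 — does not hold.
#5 max(9, 8) = 9 — holds.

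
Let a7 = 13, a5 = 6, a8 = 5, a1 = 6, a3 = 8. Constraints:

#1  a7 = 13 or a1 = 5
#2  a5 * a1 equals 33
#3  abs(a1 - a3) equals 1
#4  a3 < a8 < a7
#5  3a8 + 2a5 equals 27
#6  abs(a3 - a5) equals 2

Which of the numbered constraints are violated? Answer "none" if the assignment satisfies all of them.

Violated: 2, 3, and 4.

#1 a7 = 13 = 13 (first disjunct) — satisfied.
#2 a5 * a1 = 6 * 6 = 36, not 33 — violated.
#3 abs(6 - 8) = 2, not 1 — violated.
#4 values 8, 5, 13; a3 = 8 is not < a8 = 5 — violated.
#5 3a8 + 2a5 = 3(5) + 2(6) = 27 — satisfied.
#6 abs(8 - 6) = 2 — satisfied.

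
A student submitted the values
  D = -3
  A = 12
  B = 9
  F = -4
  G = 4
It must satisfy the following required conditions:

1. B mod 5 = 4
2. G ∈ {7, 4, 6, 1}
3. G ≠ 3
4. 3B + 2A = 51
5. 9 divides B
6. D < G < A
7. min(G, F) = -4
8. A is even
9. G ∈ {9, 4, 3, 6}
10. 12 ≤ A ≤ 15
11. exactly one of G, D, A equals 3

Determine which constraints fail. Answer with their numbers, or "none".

No — constraint 11 is not satisfied.

1. 9 mod 5 = 4 — OK.
2. G = 4 is in {7, 4, 6, 1} — OK.
3. G = 4, and 4 ≠ 3 — OK.
4. 3B + 2A = 3(9) + 2(12) = 51 — OK.
5. 9 / 9 = 1, so 9 divides 9 — OK.
6. values -3 < 4 < 12 — OK.
7. min(4, -4) = -4 — OK.
8. A = 12 is even — OK.
9. G = 4 is in {9, 4, 3, 6} — OK.
10. A = 12 lies in [12, 15] — OK.
11. G=4, D=-3, A=12; 0 of them equal 3, not exactly one — violated.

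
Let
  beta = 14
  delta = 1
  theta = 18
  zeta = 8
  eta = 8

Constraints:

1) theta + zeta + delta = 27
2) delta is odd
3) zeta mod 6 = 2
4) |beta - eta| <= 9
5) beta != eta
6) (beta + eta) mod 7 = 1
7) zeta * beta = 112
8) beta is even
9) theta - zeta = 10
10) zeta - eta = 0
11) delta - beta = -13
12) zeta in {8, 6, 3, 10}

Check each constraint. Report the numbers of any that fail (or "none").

All constraints are satisfied.

1) theta + zeta + delta = 18 + 8 + 1 = 27 — satisfied.
2) delta = 1 is odd — satisfied.
3) 8 mod 6 = 2 — satisfied.
4) |14 - 8| = 6; 6 ≤ 9 — satisfied.
5) beta = 14, eta = 8; distinct — satisfied.
6) beta + eta = 22; 22 mod 7 = 1 — satisfied.
7) zeta * beta = 8 * 14 = 112 — satisfied.
8) beta = 14 is even — satisfied.
9) theta - zeta = 18 - 8 = 10 — satisfied.
10) zeta - eta = 8 - 8 = 0 — satisfied.
11) delta - beta = 1 - 14 = -13 — satisfied.
12) zeta = 8 is in {8, 6, 3, 10} — satisfied.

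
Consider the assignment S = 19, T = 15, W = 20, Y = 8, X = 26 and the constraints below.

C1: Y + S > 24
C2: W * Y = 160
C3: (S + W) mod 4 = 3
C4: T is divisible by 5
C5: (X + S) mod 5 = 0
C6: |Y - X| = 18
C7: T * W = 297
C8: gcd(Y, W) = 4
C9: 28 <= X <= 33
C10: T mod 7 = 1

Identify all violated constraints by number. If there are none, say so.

C1: Y + S = 8 + 19 = 27; 27 > 24 — holds.
C2: W * Y = 20 * 8 = 160 — holds.
C3: S + W = 39; 39 mod 4 = 3 — holds.
C4: 15 / 5 = 3, so 5 divides 15 — holds.
C5: X + S = 45; 45 mod 5 = 0 — holds.
C6: |8 - 26| = 18 — holds.
C7: T * W = 15 * 20 = 300, not 297 — does not hold.
C8: gcd(8, 20) = 4 — holds.
C9: X = 26 is outside [28, 33] — does not hold.
C10: 15 mod 7 = 1 — holds.

The assignment fails constraints 7 and 9.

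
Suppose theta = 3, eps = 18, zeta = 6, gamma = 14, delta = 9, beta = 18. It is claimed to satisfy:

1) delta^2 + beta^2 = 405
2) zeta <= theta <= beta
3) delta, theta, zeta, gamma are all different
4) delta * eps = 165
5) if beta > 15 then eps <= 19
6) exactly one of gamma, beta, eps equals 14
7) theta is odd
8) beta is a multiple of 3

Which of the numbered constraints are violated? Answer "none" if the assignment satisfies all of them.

Constraints 2 and 4 do not hold.

1) delta^2 + beta^2 = 9^2 + 18^2 = 81 + 324 = 405  holds
2) values 6, 3, 18; zeta = 6 is not <= theta = 3  fails
3) values 9, 3, 6, 14 are pairwise distinct  holds
4) delta * eps = 9 * 18 = 162, not 165  fails
5) beta = 18 > 15, so we need eps ≤ 19; eps = 18 ≤ 19  holds
6) gamma=14, beta=18, eps=18; 1 of them equals 14  holds
7) theta = 3 is odd  holds
8) 18 / 3 = 6, so 3 divides 18  holds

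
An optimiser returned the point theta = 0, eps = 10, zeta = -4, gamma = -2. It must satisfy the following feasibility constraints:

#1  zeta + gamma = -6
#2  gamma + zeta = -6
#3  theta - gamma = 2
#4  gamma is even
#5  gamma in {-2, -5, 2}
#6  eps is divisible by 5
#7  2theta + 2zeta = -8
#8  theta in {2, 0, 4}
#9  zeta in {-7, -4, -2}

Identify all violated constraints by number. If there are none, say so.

#1 zeta + gamma = -4 + (-2) = -6  ✓
#2 gamma + zeta = -2 + (-4) = -6  ✓
#3 theta - gamma = 0 - (-2) = 2  ✓
#4 gamma = -2 is even  ✓
#5 gamma = -2 is in {-2, -5, 2}  ✓
#6 10 / 5 = 2, so 5 divides 10  ✓
#7 2theta + 2zeta = 2(0) + 2(-4) = -8  ✓
#8 theta = 0 is in {2, 0, 4}  ✓
#9 zeta = -4 is in {-7, -4, -2}  ✓

No violations.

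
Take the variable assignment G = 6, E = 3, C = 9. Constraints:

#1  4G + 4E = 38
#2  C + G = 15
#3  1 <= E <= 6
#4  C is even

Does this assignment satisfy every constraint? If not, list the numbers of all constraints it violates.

#1 4G + 4E = 4(6) + 4(3) = 36, not 38 — violated.
#2 C + G = 9 + 6 = 15 — satisfied.
#3 E = 3 lies in [1, 6] — satisfied.
#4 C = 9 is odd — violated.

Constraints 1, 4 are violated.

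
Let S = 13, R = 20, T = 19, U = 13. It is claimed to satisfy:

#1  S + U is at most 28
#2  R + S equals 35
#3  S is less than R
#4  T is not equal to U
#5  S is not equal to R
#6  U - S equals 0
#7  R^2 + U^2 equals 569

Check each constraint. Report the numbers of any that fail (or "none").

The assignment fails constraint 2.

#1 S + U = 13 + 13 = 26; 26 ≤ 28 — holds.
#2 R + S = 20 + 13 = 33, not 35 — fails.
#3 S = 13, R = 20; 13 < 20 — holds.
#4 T = 19, U = 13; distinct — holds.
#5 S = 13, R = 20; distinct — holds.
#6 U - S = 13 - 13 = 0 — holds.
#7 R^2 + U^2 = 20^2 + 13^2 = 400 + 169 = 569 — holds.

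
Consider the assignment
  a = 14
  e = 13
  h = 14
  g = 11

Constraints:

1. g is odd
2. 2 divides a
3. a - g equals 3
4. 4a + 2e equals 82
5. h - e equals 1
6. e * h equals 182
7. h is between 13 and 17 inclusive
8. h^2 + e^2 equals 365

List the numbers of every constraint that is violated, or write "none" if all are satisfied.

1. g = 11 is odd — OK.
2. 14 / 2 = 7, so 2 divides 14 — OK.
3. a - g = 14 - 11 = 3 — OK.
4. 4a + 2e = 4(14) + 2(13) = 82 — OK.
5. h - e = 14 - 13 = 1 — OK.
6. e * h = 13 * 14 = 182 — OK.
7. h = 14 lies in [13, 17] — OK.
8. h^2 + e^2 = 14^2 + 13^2 = 196 + 169 = 365 — OK.

All constraints are satisfied.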